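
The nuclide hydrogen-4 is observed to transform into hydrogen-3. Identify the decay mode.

neutron emission

ΔA = 3 − 4 = -1; ΔZ = 1 − 1 = +0.
A drops by 1 with Z unchanged — a neutron was emitted.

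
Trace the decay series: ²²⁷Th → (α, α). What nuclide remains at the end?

Rn-219

Start: (A, Z) = (227, 90).
After α: (223, 88).
After α: (219, 86).
Z = 86 is radon.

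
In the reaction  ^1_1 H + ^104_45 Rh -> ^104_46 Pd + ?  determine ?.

neutron

Conserve mass number: 1 + 104 = 104 + A, so A = 1.
Conserve atomic number: 1 + 45 = 46 + Z, so Z = 0.
A = 1 and Z = 0 is ^1_0 n — a neutron.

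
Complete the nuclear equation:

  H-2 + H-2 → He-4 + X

Conserve mass number: 2 + 2 = 4 + A, so A = 0.
Conserve atomic number: 1 + 1 = 2 + Z, so Z = 0.
A = 0 and Z = 0 is γ — a gamma ray.

gamma ray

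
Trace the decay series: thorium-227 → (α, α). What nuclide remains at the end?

Start: (A, Z) = (227, 90).
After α: (223, 88).
After α: (219, 86).
Z = 86 is radon.

Rn-219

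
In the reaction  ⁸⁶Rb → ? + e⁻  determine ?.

Conserve mass number: 86 = A + 0, so A = 86.
Conserve atomic number: 37 = Z − 1, so Z = 38.
Z = 38 is strontium, so the species is ⁸⁶Sr.

Sr-86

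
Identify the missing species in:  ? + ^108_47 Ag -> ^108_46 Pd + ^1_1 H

neutron

Conserve mass number: A + 108 = 108 + 1, so A = 1.
Conserve atomic number: Z + 47 = 46 + 1, so Z = 0.
A = 1 and Z = 0 is ^1_0 n — a neutron.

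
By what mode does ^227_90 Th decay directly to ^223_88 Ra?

ΔA = 223 − 227 = -4; ΔZ = 88 − 90 = -2.
A drops by 4 and Z drops by 2 — the signature of alpha emission.

alpha decay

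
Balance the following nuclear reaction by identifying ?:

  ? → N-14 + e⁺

O-14

Conserve mass number: A = 14 + 0, so A = 14.
Conserve atomic number: Z = 7 + 1, so Z = 8.
Z = 8 is oxygen, so the species is O-14.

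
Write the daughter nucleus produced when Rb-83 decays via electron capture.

Kr-83

Electron capture: mass number changes by +0, atomic number by -1.
A: 83 = 83; Z: 37 − 1 = 36.
Z = 36 is krypton, so the daughter is Kr-83.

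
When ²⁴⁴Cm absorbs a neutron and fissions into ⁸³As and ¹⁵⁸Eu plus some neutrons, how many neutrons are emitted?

4

Conserve mass number: 245 = 83 + 158 + k, so k = 245 − 241 = 4.
Check atomic number: 96 = 33 + 63 + 0 = 96. ✓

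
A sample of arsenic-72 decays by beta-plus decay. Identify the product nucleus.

Ge-72

Beta-plus decay: mass number changes by +0, atomic number by -1.
A: 72 = 72; Z: 33 − 1 = 32.
Z = 32 is germanium, so the daughter is germanium-72.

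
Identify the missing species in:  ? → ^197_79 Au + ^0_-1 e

Conserve mass number: A = 197 + 0, so A = 197.
Conserve atomic number: Z = 79 − 1, so Z = 78.
Z = 78 is platinum, so the species is ^197_78 Pt.

Pt-197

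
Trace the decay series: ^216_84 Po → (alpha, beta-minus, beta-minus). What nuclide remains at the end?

Po-212

Start: (A, Z) = (216, 84).
After α: (212, 82).
After β⁻: (212, 83).
After β⁻: (212, 84).
Z = 84 is polonium.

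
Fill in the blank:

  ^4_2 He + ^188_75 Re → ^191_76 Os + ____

proton

Conserve mass number: 4 + 188 = 191 + A, so A = 1.
Conserve atomic number: 2 + 75 = 76 + Z, so Z = 1.
A = 1 and Z = 1 is ^1_1 H — a proton.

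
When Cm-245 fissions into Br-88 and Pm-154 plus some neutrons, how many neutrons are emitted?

3

Conserve mass number: 245 = 88 + 154 + k, so k = 245 − 242 = 3.
Check atomic number: 96 = 35 + 61 + 0 = 96. ✓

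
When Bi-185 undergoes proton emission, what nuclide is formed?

Proton emission: mass number changes by -1, atomic number by -1.
A: 185 − 1 = 184; Z: 83 − 1 = 82.
Z = 82 is lead, so the daughter is Pb-184.

Pb-184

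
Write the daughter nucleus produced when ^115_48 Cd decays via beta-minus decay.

In-115

Beta-minus decay: mass number changes by +0, atomic number by +1.
A: 115 = 115; Z: 48 + 1 = 49.
Z = 49 is indium, so the daughter is ^115_49 In.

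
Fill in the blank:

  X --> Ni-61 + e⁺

Cu-61

Conserve mass number: A = 61 + 0, so A = 61.
Conserve atomic number: Z = 28 + 1, so Z = 29.
Z = 29 is copper, so the species is Cu-61.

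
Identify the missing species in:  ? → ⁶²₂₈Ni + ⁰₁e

Cu-62

Conserve mass number: A = 62 + 0, so A = 62.
Conserve atomic number: Z = 28 + 1, so Z = 29.
Z = 29 is copper, so the species is ⁶²₂₉Cu.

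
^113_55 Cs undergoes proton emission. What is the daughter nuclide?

Xe-112

Proton emission: mass number changes by -1, atomic number by -1.
A: 113 − 1 = 112; Z: 55 − 1 = 54.
Z = 54 is xenon, so the daughter is ^112_54 Xe.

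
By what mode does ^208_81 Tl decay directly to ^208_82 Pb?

ΔA = 208 − 208 = 0; ΔZ = 82 − 81 = +1.
A is unchanged and Z rises by 1 — a neutron has become a proton (β⁻ decay).

beta-minus decay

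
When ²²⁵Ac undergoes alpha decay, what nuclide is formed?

Alpha decay: mass number changes by -4, atomic number by -2.
A: 225 − 4 = 221; Z: 89 − 2 = 87.
Z = 87 is francium, so the daughter is ²²¹Fr.

Fr-221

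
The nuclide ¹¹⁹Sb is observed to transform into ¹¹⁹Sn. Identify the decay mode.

ΔA = 119 − 119 = 0; ΔZ = 50 − 51 = -1.
A is unchanged and Z drops by 1 — a proton has become a neutron (β⁺ emission or electron capture).

beta-plus decay or electron capture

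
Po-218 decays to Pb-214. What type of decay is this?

alpha decay

ΔA = 214 − 218 = -4; ΔZ = 82 − 84 = -2.
A drops by 4 and Z drops by 2 — the signature of alpha emission.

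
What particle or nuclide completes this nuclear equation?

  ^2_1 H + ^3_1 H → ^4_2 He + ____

Conserve mass number: 2 + 3 = 4 + A, so A = 1.
Conserve atomic number: 1 + 1 = 2 + Z, so Z = 0.
A = 1 and Z = 0 is ^1_0 n — a neutron.

neutron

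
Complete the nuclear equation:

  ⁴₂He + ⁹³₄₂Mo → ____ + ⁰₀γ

Conserve mass number: 4 + 93 = A + 0, so A = 97.
Conserve atomic number: 2 + 42 = Z + 0, so Z = 44.
Z = 44 is ruthenium, so the species is ⁹⁷₄₄Ru.

Ru-97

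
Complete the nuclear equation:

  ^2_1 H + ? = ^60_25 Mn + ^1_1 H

Mn-59

Conserve mass number: 2 + A = 60 + 1, so A = 59.
Conserve atomic number: 1 + Z = 25 + 1, so Z = 25.
Z = 25 is manganese, so the species is ^59_25 Mn.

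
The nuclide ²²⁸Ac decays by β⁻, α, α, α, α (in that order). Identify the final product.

Start: (A, Z) = (228, 89).
After β⁻: (228, 90).
After α: (224, 88).
After α: (220, 86).
After α: (216, 84).
After α: (212, 82).
Z = 82 is lead.

Pb-212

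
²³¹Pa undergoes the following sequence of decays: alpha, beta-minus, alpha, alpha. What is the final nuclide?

Start: (A, Z) = (231, 91).
After α: (227, 89).
After β⁻: (227, 90).
After α: (223, 88).
After α: (219, 86).
Z = 86 is radon.

Rn-219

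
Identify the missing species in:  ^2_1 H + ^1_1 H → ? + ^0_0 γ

Conserve mass number: 2 + 1 = A + 0, so A = 3.
Conserve atomic number: 1 + 1 = Z + 0, so Z = 2.
Z = 2 is helium, so the species is ^3_2 He.

He-3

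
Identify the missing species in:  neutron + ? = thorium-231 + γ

Conserve mass number: 1 + A = 231 + 0, so A = 230.
Conserve atomic number: 0 + Z = 90 + 0, so Z = 90.
Z = 90 is thorium, so the species is thorium-230.

Th-230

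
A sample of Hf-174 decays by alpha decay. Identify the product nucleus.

Yb-170

Alpha decay: mass number changes by -4, atomic number by -2.
A: 174 − 4 = 170; Z: 72 − 2 = 70.
Z = 70 is ytterbium, so the daughter is Yb-170.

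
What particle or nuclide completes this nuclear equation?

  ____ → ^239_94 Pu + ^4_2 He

Cm-243

Conserve mass number: A = 239 + 4, so A = 243.
Conserve atomic number: Z = 94 + 2, so Z = 96.
Z = 96 is curium, so the species is ^243_96 Cm.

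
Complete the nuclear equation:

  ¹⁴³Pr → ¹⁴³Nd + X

Conserve mass number: 143 = 143 + A, so A = 0.
Conserve atomic number: 59 = 60 + Z, so Z = -1.
A = 0 and Z = -1 is e⁻ — a beta-minus particle.

beta-minus particle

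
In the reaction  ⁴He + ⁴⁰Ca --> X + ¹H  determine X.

Conserve mass number: 4 + 40 = A + 1, so A = 43.
Conserve atomic number: 2 + 20 = Z + 1, so Z = 21.
Z = 21 is scandium, so the species is ⁴³Sc.

Sc-43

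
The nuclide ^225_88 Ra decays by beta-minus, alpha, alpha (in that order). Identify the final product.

Start: (A, Z) = (225, 88).
After β⁻: (225, 89).
After α: (221, 87).
After α: (217, 85).
Z = 85 is astatine.

At-217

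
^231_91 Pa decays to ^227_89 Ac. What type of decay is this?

alpha decay

ΔA = 227 − 231 = -4; ΔZ = 89 − 91 = -2.
A drops by 4 and Z drops by 2 — the signature of alpha emission.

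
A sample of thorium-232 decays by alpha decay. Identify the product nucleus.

Ra-228

Alpha decay: mass number changes by -4, atomic number by -2.
A: 232 − 4 = 228; Z: 90 − 2 = 88.
Z = 88 is radium, so the daughter is radium-228.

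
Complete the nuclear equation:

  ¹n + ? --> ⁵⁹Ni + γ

Conserve mass number: 1 + A = 59 + 0, so A = 58.
Conserve atomic number: 0 + Z = 28 + 0, so Z = 28.
Z = 28 is nickel, so the species is ⁵⁸Ni.

Ni-58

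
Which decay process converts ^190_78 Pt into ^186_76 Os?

ΔA = 186 − 190 = -4; ΔZ = 76 − 78 = -2.
A drops by 4 and Z drops by 2 — the signature of alpha emission.

alpha decay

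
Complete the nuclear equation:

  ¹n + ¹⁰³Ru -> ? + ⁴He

Mo-100

Conserve mass number: 1 + 103 = A + 4, so A = 100.
Conserve atomic number: 0 + 44 = Z + 2, so Z = 42.
Z = 42 is molybdenum, so the species is ¹⁰⁰Mo.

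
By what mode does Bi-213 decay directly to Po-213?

ΔA = 213 − 213 = 0; ΔZ = 84 − 83 = +1.
A is unchanged and Z rises by 1 — a neutron has become a proton (β⁻ decay).

beta-minus decay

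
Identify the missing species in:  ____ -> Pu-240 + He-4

Cm-244

Conserve mass number: A = 240 + 4, so A = 244.
Conserve atomic number: Z = 94 + 2, so Z = 96.
Z = 96 is curium, so the species is Cm-244.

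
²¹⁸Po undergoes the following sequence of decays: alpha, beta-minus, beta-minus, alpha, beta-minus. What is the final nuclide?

Start: (A, Z) = (218, 84).
After α: (214, 82).
After β⁻: (214, 83).
After β⁻: (214, 84).
After α: (210, 82).
After β⁻: (210, 83).
Z = 83 is bismuth.

Bi-210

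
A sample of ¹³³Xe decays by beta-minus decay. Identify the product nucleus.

Beta-minus decay: mass number changes by +0, atomic number by +1.
A: 133 = 133; Z: 54 + 1 = 55.
Z = 55 is caesium, so the daughter is ¹³³Cs.

Cs-133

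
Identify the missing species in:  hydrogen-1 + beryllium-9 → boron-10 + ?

gamma ray

Conserve mass number: 1 + 9 = 10 + A, so A = 0.
Conserve atomic number: 1 + 4 = 5 + Z, so Z = 0.
A = 0 and Z = 0 is γ — a gamma ray.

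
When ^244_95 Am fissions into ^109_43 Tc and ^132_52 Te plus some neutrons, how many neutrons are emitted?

3

Conserve mass number: 244 = 109 + 132 + k, so k = 244 − 241 = 3.
Check atomic number: 95 = 43 + 52 + 0 = 95. ✓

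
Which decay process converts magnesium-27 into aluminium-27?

ΔA = 27 − 27 = 0; ΔZ = 13 − 12 = +1.
A is unchanged and Z rises by 1 — a neutron has become a proton (β⁻ decay).

beta-minus decay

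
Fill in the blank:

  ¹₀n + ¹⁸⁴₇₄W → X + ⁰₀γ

Conserve mass number: 1 + 184 = A + 0, so A = 185.
Conserve atomic number: 0 + 74 = Z + 0, so Z = 74.
Z = 74 is tungsten, so the species is ¹⁸⁵₇₄W.

W-185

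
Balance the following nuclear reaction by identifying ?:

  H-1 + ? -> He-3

deuteron

Conserve mass number: 1 + A = 3, so A = 2.
Conserve atomic number: 1 + Z = 2, so Z = 1.
A = 2 and Z = 1 is H-2 — a deuteron.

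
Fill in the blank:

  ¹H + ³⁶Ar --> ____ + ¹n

K-36

Conserve mass number: 1 + 36 = A + 1, so A = 36.
Conserve atomic number: 1 + 18 = Z + 0, so Z = 19.
Z = 19 is potassium, so the species is ³⁶K.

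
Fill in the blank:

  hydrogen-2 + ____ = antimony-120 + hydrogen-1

Sb-119

Conserve mass number: 2 + A = 120 + 1, so A = 119.
Conserve atomic number: 1 + Z = 51 + 1, so Z = 51.
Z = 51 is antimony, so the species is antimony-119.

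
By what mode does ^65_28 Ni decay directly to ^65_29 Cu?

ΔA = 65 − 65 = 0; ΔZ = 29 − 28 = +1.
A is unchanged and Z rises by 1 — a neutron has become a proton (β⁻ decay).

beta-minus decay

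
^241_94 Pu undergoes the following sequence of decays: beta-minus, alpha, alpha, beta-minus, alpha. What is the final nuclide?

Th-229

Start: (A, Z) = (241, 94).
After β⁻: (241, 95).
After α: (237, 93).
After α: (233, 91).
After β⁻: (233, 92).
After α: (229, 90).
Z = 90 is thorium.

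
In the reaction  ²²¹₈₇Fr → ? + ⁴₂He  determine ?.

Conserve mass number: 221 = A + 4, so A = 217.
Conserve atomic number: 87 = Z + 2, so Z = 85.
Z = 85 is astatine, so the species is ²¹⁷₈₅At.

At-217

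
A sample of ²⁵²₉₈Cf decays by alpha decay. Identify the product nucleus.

Alpha decay: mass number changes by -4, atomic number by -2.
A: 252 − 4 = 248; Z: 98 − 2 = 96.
Z = 96 is curium, so the daughter is ²⁴⁸₉₆Cm.

Cm-248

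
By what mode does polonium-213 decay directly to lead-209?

alpha decay

ΔA = 209 − 213 = -4; ΔZ = 82 − 84 = -2.
A drops by 4 and Z drops by 2 — the signature of alpha emission.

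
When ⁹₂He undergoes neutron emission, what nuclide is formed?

Neutron emission: mass number changes by -1, atomic number by +0.
A: 9 − 1 = 8; Z: 2 = 2.
Z = 2 is helium, so the daughter is ⁸₂He.

He-8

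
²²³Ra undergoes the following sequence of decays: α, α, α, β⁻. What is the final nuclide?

Bi-211

Start: (A, Z) = (223, 88).
After α: (219, 86).
After α: (215, 84).
After α: (211, 82).
After β⁻: (211, 83).
Z = 83 is bismuth.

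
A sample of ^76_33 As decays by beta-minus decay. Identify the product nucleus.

Beta-minus decay: mass number changes by +0, atomic number by +1.
A: 76 = 76; Z: 33 + 1 = 34.
Z = 34 is selenium, so the daughter is ^76_34 Se.

Se-76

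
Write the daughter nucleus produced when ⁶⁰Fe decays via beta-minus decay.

Beta-minus decay: mass number changes by +0, atomic number by +1.
A: 60 = 60; Z: 26 + 1 = 27.
Z = 27 is cobalt, so the daughter is ⁶⁰Co.

Co-60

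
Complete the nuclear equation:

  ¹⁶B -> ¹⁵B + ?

neutron

Conserve mass number: 16 = 15 + A, so A = 1.
Conserve atomic number: 5 = 5 + Z, so Z = 0.
A = 1 and Z = 0 is ¹n — a neutron.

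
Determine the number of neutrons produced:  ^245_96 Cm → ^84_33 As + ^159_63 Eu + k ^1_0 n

Conserve mass number: 245 = 84 + 159 + k, so k = 245 − 243 = 2.
Check atomic number: 96 = 33 + 63 + 0 = 96. ✓

2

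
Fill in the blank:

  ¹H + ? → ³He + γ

deuteron

Conserve mass number: 1 + A = 3 + 0, so A = 2.
Conserve atomic number: 1 + Z = 2 + 0, so Z = 1.
A = 2 and Z = 1 is ²H — a deuteron.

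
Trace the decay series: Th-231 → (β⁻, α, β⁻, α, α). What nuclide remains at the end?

Rn-219

Start: (A, Z) = (231, 90).
After β⁻: (231, 91).
After α: (227, 89).
After β⁻: (227, 90).
After α: (223, 88).
After α: (219, 86).
Z = 86 is radon.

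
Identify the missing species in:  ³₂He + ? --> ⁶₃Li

triton

Conserve mass number: 3 + A = 6, so A = 3.
Conserve atomic number: 2 + Z = 3, so Z = 1.
A = 3 and Z = 1 is ³₁H — a triton.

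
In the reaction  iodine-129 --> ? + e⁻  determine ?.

Xe-129

Conserve mass number: 129 = A + 0, so A = 129.
Conserve atomic number: 53 = Z − 1, so Z = 54.
Z = 54 is xenon, so the species is xenon-129.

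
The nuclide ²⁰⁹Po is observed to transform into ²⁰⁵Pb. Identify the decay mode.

ΔA = 205 − 209 = -4; ΔZ = 82 − 84 = -2.
A drops by 4 and Z drops by 2 — the signature of alpha emission.

alpha decay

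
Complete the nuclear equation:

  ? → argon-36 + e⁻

Cl-36

Conserve mass number: A = 36 + 0, so A = 36.
Conserve atomic number: Z = 18 − 1, so Z = 17.
Z = 17 is chlorine, so the species is chlorine-36.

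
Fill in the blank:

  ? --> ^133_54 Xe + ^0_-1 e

I-133

Conserve mass number: A = 133 + 0, so A = 133.
Conserve atomic number: Z = 54 − 1, so Z = 53.
Z = 53 is iodine, so the species is ^133_53 I.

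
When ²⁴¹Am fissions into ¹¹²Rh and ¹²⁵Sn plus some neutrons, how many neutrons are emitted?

4

Conserve mass number: 241 = 112 + 125 + k, so k = 241 − 237 = 4.
Check atomic number: 95 = 45 + 50 + 0 = 95. ✓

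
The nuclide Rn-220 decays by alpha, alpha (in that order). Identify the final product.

Start: (A, Z) = (220, 86).
After α: (216, 84).
After α: (212, 82).
Z = 82 is lead.

Pb-212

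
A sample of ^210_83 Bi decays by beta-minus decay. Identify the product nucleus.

Po-210

Beta-minus decay: mass number changes by +0, atomic number by +1.
A: 210 = 210; Z: 83 + 1 = 84.
Z = 84 is polonium, so the daughter is ^210_84 Po.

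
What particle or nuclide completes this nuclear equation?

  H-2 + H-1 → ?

Conserve mass number: 2 + 1 = A, so A = 3.
Conserve atomic number: 1 + 1 = Z, so Z = 2.
Z = 2 is helium, so the species is He-3.

He-3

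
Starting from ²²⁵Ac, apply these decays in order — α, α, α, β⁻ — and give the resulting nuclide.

Po-213

Start: (A, Z) = (225, 89).
After α: (221, 87).
After α: (217, 85).
After α: (213, 83).
After β⁻: (213, 84).
Z = 84 is polonium.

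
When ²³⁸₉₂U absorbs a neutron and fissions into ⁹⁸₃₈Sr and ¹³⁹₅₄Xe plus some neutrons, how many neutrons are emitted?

Conserve mass number: 239 = 98 + 139 + k, so k = 239 − 237 = 2.
Check atomic number: 92 = 38 + 54 + 0 = 92. ✓

2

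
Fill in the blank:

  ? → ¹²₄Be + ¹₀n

Conserve mass number: A = 12 + 1, so A = 13.
Conserve atomic number: Z = 4 + 0, so Z = 4.
Z = 4 is beryllium, so the species is ¹³₄Be.

Be-13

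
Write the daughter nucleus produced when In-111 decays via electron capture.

Electron capture: mass number changes by +0, atomic number by -1.
A: 111 = 111; Z: 49 − 1 = 48.
Z = 48 is cadmium, so the daughter is Cd-111.

Cd-111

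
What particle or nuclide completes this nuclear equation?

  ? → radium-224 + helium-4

Conserve mass number: A = 224 + 4, so A = 228.
Conserve atomic number: Z = 88 + 2, so Z = 90.
Z = 90 is thorium, so the species is thorium-228.

Th-228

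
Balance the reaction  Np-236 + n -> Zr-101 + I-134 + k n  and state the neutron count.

2

Conserve mass number: 237 = 101 + 134 + k, so k = 237 − 235 = 2.
Check atomic number: 93 = 40 + 53 + 0 = 93. ✓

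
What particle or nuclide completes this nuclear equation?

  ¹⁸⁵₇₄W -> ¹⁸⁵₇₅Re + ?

beta-minus particle

Conserve mass number: 185 = 185 + A, so A = 0.
Conserve atomic number: 74 = 75 + Z, so Z = -1.
A = 0 and Z = -1 is ⁰₋₁e — a beta-minus particle.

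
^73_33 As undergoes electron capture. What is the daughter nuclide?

Electron capture: mass number changes by +0, atomic number by -1.
A: 73 = 73; Z: 33 − 1 = 32.
Z = 32 is germanium, so the daughter is ^73_32 Ge.

Ge-73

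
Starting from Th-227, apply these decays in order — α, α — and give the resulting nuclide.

Rn-219

Start: (A, Z) = (227, 90).
After α: (223, 88).
After α: (219, 86).
Z = 86 is radon.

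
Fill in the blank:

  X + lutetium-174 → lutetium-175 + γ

neutron

Conserve mass number: A + 174 = 175 + 0, so A = 1.
Conserve atomic number: Z + 71 = 71 + 0, so Z = 0.
A = 1 and Z = 0 is neutron — a neutron.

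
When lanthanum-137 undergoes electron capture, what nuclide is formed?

Electron capture: mass number changes by +0, atomic number by -1.
A: 137 = 137; Z: 57 − 1 = 56.
Z = 56 is barium, so the daughter is barium-137.

Ba-137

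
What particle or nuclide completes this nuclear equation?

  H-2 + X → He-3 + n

Conserve mass number: 2 + A = 3 + 1, so A = 2.
Conserve atomic number: 1 + Z = 2 + 0, so Z = 1.
A = 2 and Z = 1 is H-2 — a deuteron.

deuteron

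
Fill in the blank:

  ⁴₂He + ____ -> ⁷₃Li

triton

Conserve mass number: 4 + A = 7, so A = 3.
Conserve atomic number: 2 + Z = 3, so Z = 1.
A = 3 and Z = 1 is ³₁H — a triton.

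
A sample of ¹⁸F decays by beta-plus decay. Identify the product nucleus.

Beta-plus decay: mass number changes by +0, atomic number by -1.
A: 18 = 18; Z: 9 − 1 = 8.
Z = 8 is oxygen, so the daughter is ¹⁸O.

O-18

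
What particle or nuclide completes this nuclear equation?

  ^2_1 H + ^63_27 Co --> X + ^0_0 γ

Conserve mass number: 2 + 63 = A + 0, so A = 65.
Conserve atomic number: 1 + 27 = Z + 0, so Z = 28.
Z = 28 is nickel, so the species is ^65_28 Ni.

Ni-65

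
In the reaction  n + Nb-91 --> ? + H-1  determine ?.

Conserve mass number: 1 + 91 = A + 1, so A = 91.
Conserve atomic number: 0 + 41 = Z + 1, so Z = 40.
Z = 40 is zirconium, so the species is Zr-91.

Zr-91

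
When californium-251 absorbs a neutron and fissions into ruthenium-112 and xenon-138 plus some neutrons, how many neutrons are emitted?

Conserve mass number: 252 = 112 + 138 + k, so k = 252 − 250 = 2.
Check atomic number: 98 = 44 + 54 + 0 = 98. ✓

2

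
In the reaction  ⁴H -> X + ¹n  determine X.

H-3

Conserve mass number: 4 = A + 1, so A = 3.
Conserve atomic number: 1 = Z + 0, so Z = 1.
A = 3 and Z = 1 is ³H — a triton.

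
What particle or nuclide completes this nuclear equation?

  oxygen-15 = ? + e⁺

Conserve mass number: 15 = A + 0, so A = 15.
Conserve atomic number: 8 = Z + 1, so Z = 7.
Z = 7 is nitrogen, so the species is nitrogen-15.

N-15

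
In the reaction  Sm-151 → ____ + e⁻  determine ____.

Eu-151

Conserve mass number: 151 = A + 0, so A = 151.
Conserve atomic number: 62 = Z − 1, so Z = 63.
Z = 63 is europium, so the species is Eu-151.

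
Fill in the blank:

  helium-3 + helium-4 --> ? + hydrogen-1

Li-6

Conserve mass number: 3 + 4 = A + 1, so A = 6.
Conserve atomic number: 2 + 2 = Z + 1, so Z = 3.
Z = 3 is lithium, so the species is lithium-6.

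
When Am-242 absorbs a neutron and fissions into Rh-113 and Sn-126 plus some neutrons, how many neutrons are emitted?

4

Conserve mass number: 243 = 113 + 126 + k, so k = 243 − 239 = 4.
Check atomic number: 95 = 45 + 50 + 0 = 95. ✓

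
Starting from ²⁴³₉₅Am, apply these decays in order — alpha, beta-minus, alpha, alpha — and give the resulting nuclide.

Th-231

Start: (A, Z) = (243, 95).
After α: (239, 93).
After β⁻: (239, 94).
After α: (235, 92).
After α: (231, 90).
Z = 90 is thorium.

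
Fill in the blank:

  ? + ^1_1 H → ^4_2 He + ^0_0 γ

Conserve mass number: A + 1 = 4 + 0, so A = 3.
Conserve atomic number: Z + 1 = 2 + 0, so Z = 1.
A = 3 and Z = 1 is ^3_1 H — a triton.

triton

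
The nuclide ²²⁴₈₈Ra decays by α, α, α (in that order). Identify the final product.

Start: (A, Z) = (224, 88).
After α: (220, 86).
After α: (216, 84).
After α: (212, 82).
Z = 82 is lead.

Pb-212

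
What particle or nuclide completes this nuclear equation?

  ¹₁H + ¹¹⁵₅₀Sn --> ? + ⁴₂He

Conserve mass number: 1 + 115 = A + 4, so A = 112.
Conserve atomic number: 1 + 50 = Z + 2, so Z = 49.
Z = 49 is indium, so the species is ¹¹²₄₉In.

In-112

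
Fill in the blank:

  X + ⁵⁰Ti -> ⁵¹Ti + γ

Conserve mass number: A + 50 = 51 + 0, so A = 1.
Conserve atomic number: Z + 22 = 22 + 0, so Z = 0.
A = 1 and Z = 0 is ¹n — a neutron.

neutron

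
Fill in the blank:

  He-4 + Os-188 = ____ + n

Conserve mass number: 4 + 188 = A + 1, so A = 191.
Conserve atomic number: 2 + 76 = Z + 0, so Z = 78.
Z = 78 is platinum, so the species is Pt-191.

Pt-191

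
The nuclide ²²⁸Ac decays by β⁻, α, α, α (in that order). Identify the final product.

Start: (A, Z) = (228, 89).
After β⁻: (228, 90).
After α: (224, 88).
After α: (220, 86).
After α: (216, 84).
Z = 84 is polonium.

Po-216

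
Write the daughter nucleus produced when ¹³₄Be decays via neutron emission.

Neutron emission: mass number changes by -1, atomic number by +0.
A: 13 − 1 = 12; Z: 4 = 4.
Z = 4 is beryllium, so the daughter is ¹²₄Be.

Be-12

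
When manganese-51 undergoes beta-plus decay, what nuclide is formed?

Cr-51

Beta-plus decay: mass number changes by +0, atomic number by -1.
A: 51 = 51; Z: 25 − 1 = 24.
Z = 24 is chromium, so the daughter is chromium-51.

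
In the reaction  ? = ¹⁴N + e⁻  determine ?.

C-14

Conserve mass number: A = 14 + 0, so A = 14.
Conserve atomic number: Z = 7 − 1, so Z = 6.
Z = 6 is carbon, so the species is ¹⁴C.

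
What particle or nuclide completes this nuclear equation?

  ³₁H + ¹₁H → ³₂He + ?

Conserve mass number: 3 + 1 = 3 + A, so A = 1.
Conserve atomic number: 1 + 1 = 2 + Z, so Z = 0.
A = 1 and Z = 0 is ¹₀n — a neutron.

neutron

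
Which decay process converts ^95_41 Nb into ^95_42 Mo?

ΔA = 95 − 95 = 0; ΔZ = 42 − 41 = +1.
A is unchanged and Z rises by 1 — a neutron has become a proton (β⁻ decay).

beta-minus decay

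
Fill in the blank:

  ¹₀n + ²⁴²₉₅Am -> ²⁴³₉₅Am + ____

gamma ray

Conserve mass number: 1 + 242 = 243 + A, so A = 0.
Conserve atomic number: 0 + 95 = 95 + Z, so Z = 0.
A = 0 and Z = 0 is ⁰₀γ — a gamma ray.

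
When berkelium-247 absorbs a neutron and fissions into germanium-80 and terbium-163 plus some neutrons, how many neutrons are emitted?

Conserve mass number: 248 = 80 + 163 + k, so k = 248 − 243 = 5.
Check atomic number: 97 = 32 + 65 + 0 = 97. ✓

5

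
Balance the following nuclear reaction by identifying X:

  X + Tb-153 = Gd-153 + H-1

neutron

Conserve mass number: A + 153 = 153 + 1, so A = 1.
Conserve atomic number: Z + 65 = 64 + 1, so Z = 0.
A = 1 and Z = 0 is n — a neutron.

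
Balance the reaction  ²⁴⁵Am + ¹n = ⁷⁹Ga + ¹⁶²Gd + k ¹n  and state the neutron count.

Conserve mass number: 246 = 79 + 162 + k, so k = 246 − 241 = 5.
Check atomic number: 95 = 31 + 64 + 0 = 95. ✓

5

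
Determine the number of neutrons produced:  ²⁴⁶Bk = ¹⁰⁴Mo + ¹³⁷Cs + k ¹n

Conserve mass number: 246 = 104 + 137 + k, so k = 246 − 241 = 5.
Check atomic number: 97 = 42 + 55 + 0 = 97. ✓

5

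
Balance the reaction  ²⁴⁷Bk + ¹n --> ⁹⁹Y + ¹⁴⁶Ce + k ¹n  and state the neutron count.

3

Conserve mass number: 248 = 99 + 146 + k, so k = 248 − 245 = 3.
Check atomic number: 97 = 39 + 58 + 0 = 97. ✓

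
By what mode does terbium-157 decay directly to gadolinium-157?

ΔA = 157 − 157 = 0; ΔZ = 64 − 65 = -1.
A is unchanged and Z drops by 1 — a proton has become a neutron (β⁺ emission or electron capture).

beta-plus decay or electron capture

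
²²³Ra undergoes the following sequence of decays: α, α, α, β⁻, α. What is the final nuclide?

Start: (A, Z) = (223, 88).
After α: (219, 86).
After α: (215, 84).
After α: (211, 82).
After β⁻: (211, 83).
After α: (207, 81).
Z = 81 is thallium.

Tl-207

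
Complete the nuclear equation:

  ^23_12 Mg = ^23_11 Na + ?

positron

Conserve mass number: 23 = 23 + A, so A = 0.
Conserve atomic number: 12 = 11 + Z, so Z = 1.
A = 0 and Z = 1 is ^0_1 e — a positron.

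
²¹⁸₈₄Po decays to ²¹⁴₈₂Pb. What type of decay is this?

alpha decay

ΔA = 214 − 218 = -4; ΔZ = 82 − 84 = -2.
A drops by 4 and Z drops by 2 — the signature of alpha emission.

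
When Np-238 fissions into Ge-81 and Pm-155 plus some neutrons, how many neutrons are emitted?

Conserve mass number: 238 = 81 + 155 + k, so k = 238 − 236 = 2.
Check atomic number: 93 = 32 + 61 + 0 = 93. ✓

2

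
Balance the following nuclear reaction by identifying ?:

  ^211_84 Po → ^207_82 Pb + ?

Conserve mass number: 211 = 207 + A, so A = 4.
Conserve atomic number: 84 = 82 + Z, so Z = 2.
A = 4 and Z = 2 is ^4_2 He — an alpha particle.

alpha particle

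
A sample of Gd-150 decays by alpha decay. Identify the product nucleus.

Alpha decay: mass number changes by -4, atomic number by -2.
A: 150 − 4 = 146; Z: 64 − 2 = 62.
Z = 62 is samarium, so the daughter is Sm-146.

Sm-146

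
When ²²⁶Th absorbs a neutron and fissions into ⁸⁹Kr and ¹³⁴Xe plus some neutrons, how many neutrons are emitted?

4

Conserve mass number: 227 = 89 + 134 + k, so k = 227 − 223 = 4.
Check atomic number: 90 = 36 + 54 + 0 = 90. ✓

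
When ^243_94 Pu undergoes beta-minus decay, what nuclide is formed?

Am-243

Beta-minus decay: mass number changes by +0, atomic number by +1.
A: 243 = 243; Z: 94 + 1 = 95.
Z = 95 is americium, so the daughter is ^243_95 Am.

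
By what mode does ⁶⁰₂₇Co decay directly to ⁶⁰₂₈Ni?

ΔA = 60 − 60 = 0; ΔZ = 28 − 27 = +1.
A is unchanged and Z rises by 1 — a neutron has become a proton (β⁻ decay).

beta-minus decay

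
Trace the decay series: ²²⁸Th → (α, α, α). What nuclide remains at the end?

Start: (A, Z) = (228, 90).
After α: (224, 88).
After α: (220, 86).
After α: (216, 84).
Z = 84 is polonium.

Po-216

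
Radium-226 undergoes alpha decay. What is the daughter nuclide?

Alpha decay: mass number changes by -4, atomic number by -2.
A: 226 − 4 = 222; Z: 88 − 2 = 86.
Z = 86 is radon, so the daughter is radon-222.

Rn-222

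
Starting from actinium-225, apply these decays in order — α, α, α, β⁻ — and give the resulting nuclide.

Po-213

Start: (A, Z) = (225, 89).
After α: (221, 87).
After α: (217, 85).
After α: (213, 83).
After β⁻: (213, 84).
Z = 84 is polonium.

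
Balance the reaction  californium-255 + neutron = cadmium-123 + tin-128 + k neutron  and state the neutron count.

5

Conserve mass number: 256 = 123 + 128 + k, so k = 256 − 251 = 5.
Check atomic number: 98 = 48 + 50 + 0 = 98. ✓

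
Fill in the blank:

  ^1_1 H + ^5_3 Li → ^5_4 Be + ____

Conserve mass number: 1 + 5 = 5 + A, so A = 1.
Conserve atomic number: 1 + 3 = 4 + Z, so Z = 0.
A = 1 and Z = 0 is ^1_0 n — a neutron.

neutron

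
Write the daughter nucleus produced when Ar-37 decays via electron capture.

Cl-37

Electron capture: mass number changes by +0, atomic number by -1.
A: 37 = 37; Z: 18 − 1 = 17.
Z = 17 is chlorine, so the daughter is Cl-37.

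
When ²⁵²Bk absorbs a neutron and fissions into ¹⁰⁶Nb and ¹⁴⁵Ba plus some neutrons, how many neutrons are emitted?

2

Conserve mass number: 253 = 106 + 145 + k, so k = 253 − 251 = 2.
Check atomic number: 97 = 41 + 56 + 0 = 97. ✓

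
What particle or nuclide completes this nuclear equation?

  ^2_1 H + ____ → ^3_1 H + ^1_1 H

Conserve mass number: 2 + A = 3 + 1, so A = 2.
Conserve atomic number: 1 + Z = 1 + 1, so Z = 1.
A = 2 and Z = 1 is ^2_1 H — a deuteron.

deuteron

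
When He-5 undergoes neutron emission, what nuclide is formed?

He-4

Neutron emission: mass number changes by -1, atomic number by +0.
A: 5 − 1 = 4; Z: 2 = 2.
Z = 2 is helium, so the daughter is He-4.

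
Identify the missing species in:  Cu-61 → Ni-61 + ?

positron

Conserve mass number: 61 = 61 + A, so A = 0.
Conserve atomic number: 29 = 28 + Z, so Z = 1.
A = 0 and Z = 1 is e⁺ — a positron.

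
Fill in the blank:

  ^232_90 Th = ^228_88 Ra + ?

Conserve mass number: 232 = 228 + A, so A = 4.
Conserve atomic number: 90 = 88 + Z, so Z = 2.
A = 4 and Z = 2 is ^4_2 He — an alpha particle.

alpha particle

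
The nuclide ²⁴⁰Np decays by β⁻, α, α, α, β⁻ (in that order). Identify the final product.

Ac-228

Start: (A, Z) = (240, 93).
After β⁻: (240, 94).
After α: (236, 92).
After α: (232, 90).
After α: (228, 88).
After β⁻: (228, 89).
Z = 89 is actinium.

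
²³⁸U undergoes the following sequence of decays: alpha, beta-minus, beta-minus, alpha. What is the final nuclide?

Start: (A, Z) = (238, 92).
After α: (234, 90).
After β⁻: (234, 91).
After β⁻: (234, 92).
After α: (230, 90).
Z = 90 is thorium.

Th-230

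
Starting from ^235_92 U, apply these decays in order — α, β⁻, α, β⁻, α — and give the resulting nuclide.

Start: (A, Z) = (235, 92).
After α: (231, 90).
After β⁻: (231, 91).
After α: (227, 89).
After β⁻: (227, 90).
After α: (223, 88).
Z = 88 is radium.

Ra-223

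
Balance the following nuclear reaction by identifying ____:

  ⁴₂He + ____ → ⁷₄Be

Conserve mass number: 4 + A = 7, so A = 3.
Conserve atomic number: 2 + Z = 4, so Z = 2.
Z = 2 is helium, so the species is ³₂He.

He-3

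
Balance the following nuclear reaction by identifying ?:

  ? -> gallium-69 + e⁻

Conserve mass number: A = 69 + 0, so A = 69.
Conserve atomic number: Z = 31 − 1, so Z = 30.
Z = 30 is zinc, so the species is zinc-69.

Zn-69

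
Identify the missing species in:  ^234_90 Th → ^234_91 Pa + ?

Conserve mass number: 234 = 234 + A, so A = 0.
Conserve atomic number: 90 = 91 + Z, so Z = -1.
A = 0 and Z = -1 is ^0_-1 e — a beta-minus particle.

beta-minus particle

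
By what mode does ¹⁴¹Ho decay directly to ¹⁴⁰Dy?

proton emission

ΔA = 140 − 141 = -1; ΔZ = 66 − 67 = -1.
A drops by 1 and Z drops by 1 — a proton was emitted.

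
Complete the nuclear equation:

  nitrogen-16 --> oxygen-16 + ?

Conserve mass number: 16 = 16 + A, so A = 0.
Conserve atomic number: 7 = 8 + Z, so Z = -1.
A = 0 and Z = -1 is e⁻ — a beta-minus particle.

beta-minus particle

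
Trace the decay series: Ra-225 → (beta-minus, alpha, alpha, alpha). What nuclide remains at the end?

Start: (A, Z) = (225, 88).
After β⁻: (225, 89).
After α: (221, 87).
After α: (217, 85).
After α: (213, 83).
Z = 83 is bismuth.

Bi-213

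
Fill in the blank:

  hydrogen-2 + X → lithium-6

alpha particle

Conserve mass number: 2 + A = 6, so A = 4.
Conserve atomic number: 1 + Z = 3, so Z = 2.
A = 4 and Z = 2 is helium-4 — an alpha particle.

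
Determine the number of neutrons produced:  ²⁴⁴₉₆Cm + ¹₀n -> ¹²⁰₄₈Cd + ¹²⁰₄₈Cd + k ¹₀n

5

Conserve mass number: 245 = 120 + 120 + k, so k = 245 − 240 = 5.
Check atomic number: 96 = 48 + 48 + 0 = 96. ✓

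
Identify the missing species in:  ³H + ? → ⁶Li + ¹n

Conserve mass number: 3 + A = 6 + 1, so A = 4.
Conserve atomic number: 1 + Z = 3 + 0, so Z = 2.
A = 4 and Z = 2 is ⁴He — an alpha particle.

alpha particle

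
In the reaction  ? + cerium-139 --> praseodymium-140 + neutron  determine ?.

deuteron

Conserve mass number: A + 139 = 140 + 1, so A = 2.
Conserve atomic number: Z + 58 = 59 + 0, so Z = 1.
A = 2 and Z = 1 is hydrogen-2 — a deuteron.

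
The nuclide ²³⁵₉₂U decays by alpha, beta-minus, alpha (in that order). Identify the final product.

Start: (A, Z) = (235, 92).
After α: (231, 90).
After β⁻: (231, 91).
After α: (227, 89).
Z = 89 is actinium.

Ac-227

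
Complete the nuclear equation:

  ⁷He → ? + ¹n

Conserve mass number: 7 = A + 1, so A = 6.
Conserve atomic number: 2 = Z + 0, so Z = 2.
Z = 2 is helium, so the species is ⁶He.

He-6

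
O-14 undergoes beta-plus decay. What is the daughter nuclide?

Beta-plus decay: mass number changes by +0, atomic number by -1.
A: 14 = 14; Z: 8 − 1 = 7.
Z = 7 is nitrogen, so the daughter is N-14.

N-14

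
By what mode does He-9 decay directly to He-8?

neutron emission

ΔA = 8 − 9 = -1; ΔZ = 2 − 2 = +0.
A drops by 1 with Z unchanged — a neutron was emitted.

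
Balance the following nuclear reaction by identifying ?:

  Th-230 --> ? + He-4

Ra-226

Conserve mass number: 230 = A + 4, so A = 226.
Conserve atomic number: 90 = Z + 2, so Z = 88.
Z = 88 is radium, so the species is Ra-226.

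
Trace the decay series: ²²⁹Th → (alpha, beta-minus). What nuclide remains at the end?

Ac-225

Start: (A, Z) = (229, 90).
After α: (225, 88).
After β⁻: (225, 89).
Z = 89 is actinium.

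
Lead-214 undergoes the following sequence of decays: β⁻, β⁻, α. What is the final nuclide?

Pb-210

Start: (A, Z) = (214, 82).
After β⁻: (214, 83).
After β⁻: (214, 84).
After α: (210, 82).
Z = 82 is lead.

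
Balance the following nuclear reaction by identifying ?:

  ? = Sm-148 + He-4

Conserve mass number: A = 148 + 4, so A = 152.
Conserve atomic number: Z = 62 + 2, so Z = 64.
Z = 64 is gadolinium, so the species is Gd-152.

Gd-152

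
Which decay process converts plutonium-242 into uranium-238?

ΔA = 238 − 242 = -4; ΔZ = 92 − 94 = -2.
A drops by 4 and Z drops by 2 — the signature of alpha emission.

alpha decay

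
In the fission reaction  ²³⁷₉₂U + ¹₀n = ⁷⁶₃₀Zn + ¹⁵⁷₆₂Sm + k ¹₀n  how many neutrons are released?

Conserve mass number: 238 = 76 + 157 + k, so k = 238 − 233 = 5.
Check atomic number: 92 = 30 + 62 + 0 = 92. ✓

5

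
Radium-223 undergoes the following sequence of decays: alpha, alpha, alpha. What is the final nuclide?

Start: (A, Z) = (223, 88).
After α: (219, 86).
After α: (215, 84).
After α: (211, 82).
Z = 82 is lead.

Pb-211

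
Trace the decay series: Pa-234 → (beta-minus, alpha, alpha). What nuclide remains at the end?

Start: (A, Z) = (234, 91).
After β⁻: (234, 92).
After α: (230, 90).
After α: (226, 88).
Z = 88 is radium.

Ra-226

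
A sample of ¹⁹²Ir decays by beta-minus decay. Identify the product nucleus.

Beta-minus decay: mass number changes by +0, atomic number by +1.
A: 192 = 192; Z: 77 + 1 = 78.
Z = 78 is platinum, so the daughter is ¹⁹²Pt.

Pt-192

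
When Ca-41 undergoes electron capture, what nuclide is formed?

K-41

Electron capture: mass number changes by +0, atomic number by -1.
A: 41 = 41; Z: 20 − 1 = 19.
Z = 19 is potassium, so the daughter is K-41.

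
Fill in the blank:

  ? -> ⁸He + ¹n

Conserve mass number: A = 8 + 1, so A = 9.
Conserve atomic number: Z = 2 + 0, so Z = 2.
Z = 2 is helium, so the species is ⁹He.

He-9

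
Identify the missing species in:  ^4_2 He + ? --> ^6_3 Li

Conserve mass number: 4 + A = 6, so A = 2.
Conserve atomic number: 2 + Z = 3, so Z = 1.
A = 2 and Z = 1 is ^2_1 H — a deuteron.

deuteron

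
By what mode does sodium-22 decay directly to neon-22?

ΔA = 22 − 22 = 0; ΔZ = 10 − 11 = -1.
A is unchanged and Z drops by 1 — a proton has become a neutron (β⁺ emission or electron capture).

beta-plus decay or electron capture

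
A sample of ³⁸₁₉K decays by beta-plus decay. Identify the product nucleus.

Ar-38

Beta-plus decay: mass number changes by +0, atomic number by -1.
A: 38 = 38; Z: 19 − 1 = 18.
Z = 18 is argon, so the daughter is ³⁸₁₈Ar.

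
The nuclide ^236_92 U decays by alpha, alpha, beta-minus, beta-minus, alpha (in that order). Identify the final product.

Ra-224

Start: (A, Z) = (236, 92).
After α: (232, 90).
After α: (228, 88).
After β⁻: (228, 89).
After β⁻: (228, 90).
After α: (224, 88).
Z = 88 is radium.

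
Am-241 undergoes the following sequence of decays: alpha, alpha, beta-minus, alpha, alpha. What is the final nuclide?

Ra-225

Start: (A, Z) = (241, 95).
After α: (237, 93).
After α: (233, 91).
After β⁻: (233, 92).
After α: (229, 90).
After α: (225, 88).
Z = 88 is radium.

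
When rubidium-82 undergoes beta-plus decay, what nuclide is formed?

Beta-plus decay: mass number changes by +0, atomic number by -1.
A: 82 = 82; Z: 37 − 1 = 36.
Z = 36 is krypton, so the daughter is krypton-82.

Kr-82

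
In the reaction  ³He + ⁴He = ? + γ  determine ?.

Be-7

Conserve mass number: 3 + 4 = A + 0, so A = 7.
Conserve atomic number: 2 + 2 = Z + 0, so Z = 4.
Z = 4 is beryllium, so the species is ⁷Be.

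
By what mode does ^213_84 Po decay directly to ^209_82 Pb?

ΔA = 209 − 213 = -4; ΔZ = 82 − 84 = -2.
A drops by 4 and Z drops by 2 — the signature of alpha emission.

alpha decay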